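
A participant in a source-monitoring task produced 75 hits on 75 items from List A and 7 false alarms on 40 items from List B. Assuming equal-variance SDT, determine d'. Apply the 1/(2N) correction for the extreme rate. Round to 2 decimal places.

The hit rate is 75/75 = 1, so apply the 1/(2N) correction: H → 1 − 1/(2·75) = 0.99333.
z(H) = z(0.99333) = 2.475
z(FA) = z(0.17500) = -0.935
d' = 2.475 − (-0.935) = 3.410

d' = 3.41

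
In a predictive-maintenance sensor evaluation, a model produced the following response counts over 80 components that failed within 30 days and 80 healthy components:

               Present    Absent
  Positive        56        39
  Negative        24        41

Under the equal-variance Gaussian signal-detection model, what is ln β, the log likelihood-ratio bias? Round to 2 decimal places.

ln β = -0.14

H = 56/80 = 0.7000
FA = 39/80 = 0.4875
Φ⁻¹(H) = 0.524
Φ⁻¹(FA) = -0.031
ln β = −½·[z(H)² − z(FA)²] = −0.5 × (0.275 − 0.001) = -0.137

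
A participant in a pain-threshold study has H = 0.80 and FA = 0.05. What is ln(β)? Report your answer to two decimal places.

ln β = 1.00

z(H) = z(0.80) = 0.842
z(FA) = z(0.05) = -1.645
ln β = −½·[z(H)² − z(FA)²] = −0.5 × (0.709 − 2.706) = 0.9985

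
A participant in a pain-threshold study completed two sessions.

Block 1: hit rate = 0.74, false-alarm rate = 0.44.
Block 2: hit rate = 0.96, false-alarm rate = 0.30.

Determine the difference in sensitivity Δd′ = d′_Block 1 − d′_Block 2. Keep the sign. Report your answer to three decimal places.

Block 1: z(0.74) = 0.6433, z(0.44) = -0.1510, d' = 0.7943
Block 2: z(0.96) = 1.7507, z(0.30) = -0.5244, d' = 2.2751
Δd' = d'_Block 1 − d'_Block 2 = 0.7943 − 2.2751 = -1.4808
Block 2 has the higher sensitivity.

Δd′ = -1.481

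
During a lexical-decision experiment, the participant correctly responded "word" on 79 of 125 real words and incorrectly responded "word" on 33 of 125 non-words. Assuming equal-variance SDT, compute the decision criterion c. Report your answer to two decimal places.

H = 79/125 = 0.6320
FA = 33/125 = 0.2640
Φ⁻¹(0.6320) = 0.337, Φ⁻¹(0.2640) = -0.631
c = −½·[z(H) + z(FA)] = −0.5 × (0.337 + (-0.631)) = 0.147

c = 0.15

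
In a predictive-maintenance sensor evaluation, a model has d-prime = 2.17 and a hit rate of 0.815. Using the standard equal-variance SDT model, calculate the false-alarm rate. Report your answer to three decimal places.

false-alarm rate = 0.101

z(hit rate) = z(0.815) = 0.8965
z(FA) = z(H) − d' = 0.8965 − 2.17 = -1.2735
false-alarm rate = Φ(-1.2735) = 0.1014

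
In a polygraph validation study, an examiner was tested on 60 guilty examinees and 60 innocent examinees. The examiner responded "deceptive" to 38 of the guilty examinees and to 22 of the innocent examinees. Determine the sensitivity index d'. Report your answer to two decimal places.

d' = 0.68

H = 38/60 = 0.6333
FA = 22/60 = 0.3667
Φ⁻¹(0.6333) = 0.3406, Φ⁻¹(0.3667) = -0.3406
d' = z(H) − z(FA) = 0.3406 − (-0.3406) = 0.6812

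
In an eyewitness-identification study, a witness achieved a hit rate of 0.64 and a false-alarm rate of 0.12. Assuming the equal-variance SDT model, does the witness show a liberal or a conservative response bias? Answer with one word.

conservative

z(H) = 0.358, z(FA) = -1.175
c = −½·(z(H) + z(FA)) = 0.4085
c > 0 → conservative criterion (biased toward responding “no”).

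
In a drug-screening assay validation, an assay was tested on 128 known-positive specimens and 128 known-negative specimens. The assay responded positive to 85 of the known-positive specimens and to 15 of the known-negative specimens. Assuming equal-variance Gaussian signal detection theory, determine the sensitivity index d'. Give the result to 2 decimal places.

d' = 1.61

H = 85/128 = 0.6641
FA = 15/128 = 0.1172
z(0.6641) = 0.424, z(0.1172) = -1.189
d' = z(H) − z(FA) = 0.424 − (-1.189) = 1.613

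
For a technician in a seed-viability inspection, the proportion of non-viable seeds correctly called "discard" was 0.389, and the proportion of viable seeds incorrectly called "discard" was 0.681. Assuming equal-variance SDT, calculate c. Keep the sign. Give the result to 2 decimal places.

Φ⁻¹(H) = Φ⁻¹(0.389) = -0.282
Φ⁻¹(FA) = Φ⁻¹(0.681) = 0.470
c = −½·[z(H) + z(FA)] = −0.5 × (-0.282 + 0.470) = -0.094

c = -0.09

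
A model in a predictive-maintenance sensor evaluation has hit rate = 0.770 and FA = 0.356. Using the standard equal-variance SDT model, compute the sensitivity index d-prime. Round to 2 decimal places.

Φ⁻¹(0.770) = 0.7388, Φ⁻¹(0.356) = -0.3692
d' = z(H) − z(FA) = 0.7388 − (-0.3692) = 1.1080

d-prime = 1.11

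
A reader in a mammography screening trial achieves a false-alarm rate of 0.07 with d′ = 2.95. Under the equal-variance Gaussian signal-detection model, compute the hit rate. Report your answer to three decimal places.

z(false-alarm rate) = z(0.07) = -1.4758
z(H) = z(FA) + d' = -1.4758 + 2.95 = 1.4742
hit rate = Φ(1.4742) = 0.9298

hit rate = 0.930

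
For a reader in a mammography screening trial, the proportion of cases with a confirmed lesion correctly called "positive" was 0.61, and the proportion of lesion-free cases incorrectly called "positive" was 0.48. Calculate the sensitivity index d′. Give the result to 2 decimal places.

d′ = 0.33

z(H) = 0.2793
z(FA) = -0.0502
d' = z(H) − z(FA) = 0.2793 − (-0.0502) = 0.3295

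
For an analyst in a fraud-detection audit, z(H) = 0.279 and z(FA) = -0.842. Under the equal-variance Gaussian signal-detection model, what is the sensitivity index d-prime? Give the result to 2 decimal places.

d-prime = 1.12

d' = z(H) − z(FA) = 0.279 − (-0.842) = 1.121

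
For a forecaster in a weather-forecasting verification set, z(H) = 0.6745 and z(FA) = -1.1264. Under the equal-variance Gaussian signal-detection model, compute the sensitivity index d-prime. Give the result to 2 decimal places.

d-prime = 1.80

d' = z(H) − z(FA) = 0.6745 − (-1.1264) = 1.8009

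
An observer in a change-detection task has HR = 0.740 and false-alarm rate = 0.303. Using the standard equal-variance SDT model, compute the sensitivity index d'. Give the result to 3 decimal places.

d' = 1.159

Φ⁻¹(0.740) = 0.6433, Φ⁻¹(0.303) = -0.5158
d' = z(H) − z(FA) = 0.6433 − (-0.5158) = 1.1591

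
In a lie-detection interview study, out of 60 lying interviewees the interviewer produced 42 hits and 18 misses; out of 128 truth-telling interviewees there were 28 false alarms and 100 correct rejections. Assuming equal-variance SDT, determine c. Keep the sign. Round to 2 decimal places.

H = 42/60 = 0.7000
FA = 28/128 = 0.2188
z(H) = z(0.7000) = 0.5244
z(FA) = z(0.2188) = -0.7763
c = −½·[z(H) + z(FA)] = −0.5 × (0.5244 + (-0.7763)) = 0.12595
c > 0: the interviewer has a conservative response bias.

c = 0.13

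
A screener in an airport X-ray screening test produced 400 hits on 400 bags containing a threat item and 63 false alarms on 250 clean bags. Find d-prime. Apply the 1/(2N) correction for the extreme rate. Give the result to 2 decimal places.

The hit rate is 400/400 = 1, so apply the 1/(2N) correction: H → 1 − 1/(2·400) = 0.99875.
z(H) = z(0.99875) = 3.023
z(FA) = z(0.25200) = -0.668
d' = 3.023 − (-0.668) = 3.691

d-prime = 3.69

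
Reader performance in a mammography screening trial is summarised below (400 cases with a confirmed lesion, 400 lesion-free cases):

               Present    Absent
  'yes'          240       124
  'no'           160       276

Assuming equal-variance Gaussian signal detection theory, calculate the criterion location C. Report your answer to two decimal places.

C = 0.12

H = 240/400 = 0.6000
FA = 124/400 = 0.3100
Φ⁻¹(H) = Φ⁻¹(0.6000) = 0.2533
Φ⁻¹(FA) = Φ⁻¹(0.3100) = -0.4959
c = −½·[z(H) + z(FA)] = −0.5 × (0.2533 + (-0.4959)) = 0.1213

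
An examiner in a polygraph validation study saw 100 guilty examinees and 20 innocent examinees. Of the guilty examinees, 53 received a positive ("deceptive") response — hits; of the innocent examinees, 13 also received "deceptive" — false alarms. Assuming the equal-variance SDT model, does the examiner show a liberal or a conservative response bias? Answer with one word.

z(H) = 0.075, z(FA) = 0.385
c = −½·(z(H) + z(FA)) = -0.230
c < 0 → liberal criterion (biased toward responding “yes”).

liberal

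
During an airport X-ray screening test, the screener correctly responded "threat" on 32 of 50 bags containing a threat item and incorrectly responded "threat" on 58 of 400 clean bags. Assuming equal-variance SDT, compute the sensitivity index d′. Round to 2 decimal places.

d′ = 1.42

H = 32/50 = 0.6400
FA = 58/400 = 0.1450
z(0.6400) = 0.358, z(0.1450) = -1.058
d' = z(H) − z(FA) = 0.358 − (-1.058) = 1.416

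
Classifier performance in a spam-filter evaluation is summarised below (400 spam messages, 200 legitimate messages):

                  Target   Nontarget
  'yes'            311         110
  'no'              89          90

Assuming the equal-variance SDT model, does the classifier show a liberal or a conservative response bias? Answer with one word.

liberal

z(H) = 0.764, z(FA) = 0.126
c = −½·(z(H) + z(FA)) = -0.445
c < 0 → liberal criterion (biased toward responding “yes”).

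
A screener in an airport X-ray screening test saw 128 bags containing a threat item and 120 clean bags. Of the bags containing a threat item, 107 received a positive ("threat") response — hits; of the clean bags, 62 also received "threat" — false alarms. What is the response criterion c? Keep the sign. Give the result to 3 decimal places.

H = 107/128 = 0.8359
FA = 62/120 = 0.5167
z(H) = z(0.8359) = 0.9777
z(FA) = z(0.5167) = 0.0419
c = −½·[z(H) + z(FA)] = −0.5 × (0.9777 + 0.0419) = -0.5098
c < 0: the screener has a liberal response bias.

c = -0.510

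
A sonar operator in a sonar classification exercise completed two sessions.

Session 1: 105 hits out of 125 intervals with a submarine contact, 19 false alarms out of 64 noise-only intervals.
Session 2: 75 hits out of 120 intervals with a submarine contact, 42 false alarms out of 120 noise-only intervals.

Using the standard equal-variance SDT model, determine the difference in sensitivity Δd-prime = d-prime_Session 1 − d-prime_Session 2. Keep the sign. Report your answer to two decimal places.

Δd-prime = 0.82

Session 1: z(0.8400) = 0.994, z(0.2969) = -0.533, d' = 1.527
Session 2: z(0.6250) = 0.319, z(0.3500) = -0.385, d' = 0.704
Δd' = d'_Session 1 − d'_Session 2 = 1.527 − 0.704 = 0.823
Session 1 has the higher sensitivity.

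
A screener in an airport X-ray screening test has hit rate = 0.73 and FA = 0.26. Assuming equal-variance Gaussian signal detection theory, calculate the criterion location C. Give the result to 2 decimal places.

C = 0.02

Φ⁻¹(H) = Φ⁻¹(0.73) = 0.6128
Φ⁻¹(FA) = Φ⁻¹(0.26) = -0.6433
c = −½·[z(H) + z(FA)] = −0.5 × (0.6128 + (-0.6433)) = 0.01525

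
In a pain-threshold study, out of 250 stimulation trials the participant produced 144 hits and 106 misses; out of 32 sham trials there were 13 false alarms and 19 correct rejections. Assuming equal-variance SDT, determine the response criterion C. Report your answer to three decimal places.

H = 144/250 = 0.5760
FA = 13/32 = 0.4062
z(H) = 0.1917
z(FA) = -0.2373
c = −½·[z(H) + z(FA)] = −0.5 × (0.1917 + (-0.2373)) = 0.0228

C = 0.023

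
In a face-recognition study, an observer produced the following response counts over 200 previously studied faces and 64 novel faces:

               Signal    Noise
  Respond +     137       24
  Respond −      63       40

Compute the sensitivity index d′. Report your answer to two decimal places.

H = 137/200 = 0.6850
FA = 24/64 = 0.3750
z(H) = 0.482
z(FA) = -0.319
d' = z(H) − z(FA) = 0.482 − (-0.319) = 0.801

d′ = 0.80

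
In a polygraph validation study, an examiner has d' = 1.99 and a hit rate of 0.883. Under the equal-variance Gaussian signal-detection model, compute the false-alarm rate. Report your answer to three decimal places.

z(hit rate) = z(0.883) = 1.1901
z(FA) = z(H) − d' = 1.1901 − 1.99 = -0.7999
false-alarm rate = Φ(-0.7999) = 0.2119

false-alarm rate = 0.212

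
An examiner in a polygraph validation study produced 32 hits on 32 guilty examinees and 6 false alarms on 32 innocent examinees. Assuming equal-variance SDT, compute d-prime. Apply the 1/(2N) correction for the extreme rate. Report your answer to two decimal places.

The hit rate is 32/32 = 1, so apply the 1/(2N) correction: H → 1 − 1/(2·32) = 0.98438.
z(H) = z(0.98438) = 2.154
z(FA) = z(0.18750) = -0.887
d' = 2.154 − (-0.887) = 3.041

d-prime = 3.04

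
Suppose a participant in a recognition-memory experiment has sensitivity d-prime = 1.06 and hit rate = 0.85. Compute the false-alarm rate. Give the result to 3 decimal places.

z(hit rate) = z(0.85) = 1.0364
z(FA) = z(H) − d' = 1.0364 − 1.06 = -0.0236
false-alarm rate = Φ(-0.0236) = 0.4906

false-alarm rate = 0.491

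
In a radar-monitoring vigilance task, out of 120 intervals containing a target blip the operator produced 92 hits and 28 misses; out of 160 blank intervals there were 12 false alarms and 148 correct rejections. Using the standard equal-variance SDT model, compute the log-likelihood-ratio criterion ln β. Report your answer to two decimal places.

ln β = 0.77

H = 92/120 = 0.7667
FA = 12/160 = 0.0750
z(0.7667) = 0.728, z(0.0750) = -1.440
ln β = −½·[z(H)² − z(FA)²] = −0.5 × (0.530 − 2.074) = 0.772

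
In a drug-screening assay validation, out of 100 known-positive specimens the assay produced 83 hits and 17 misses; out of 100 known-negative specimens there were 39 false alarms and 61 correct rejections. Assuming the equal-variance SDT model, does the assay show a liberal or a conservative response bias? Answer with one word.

z(H) = 0.954, z(FA) = -0.279
c = −½·(z(H) + z(FA)) = -0.3375
c < 0 → liberal criterion (biased toward responding “yes”).

liberal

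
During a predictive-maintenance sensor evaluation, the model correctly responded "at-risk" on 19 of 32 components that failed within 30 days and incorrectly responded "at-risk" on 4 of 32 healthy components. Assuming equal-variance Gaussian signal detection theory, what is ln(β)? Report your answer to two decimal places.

H = 19/32 = 0.5938
FA = 4/32 = 0.1250
z(H) = z(0.5938) = 0.237
z(FA) = z(0.1250) = -1.150
ln β = −½·[z(H)² − z(FA)²] = −0.5 × (0.056 − 1.323) = 0.6335

ln β = 0.63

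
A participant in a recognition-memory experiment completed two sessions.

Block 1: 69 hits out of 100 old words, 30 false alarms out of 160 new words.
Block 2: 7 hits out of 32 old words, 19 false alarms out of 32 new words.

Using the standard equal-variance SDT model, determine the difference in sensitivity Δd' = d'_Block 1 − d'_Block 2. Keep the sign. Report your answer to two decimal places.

Δd' = 2.40

Block 1: z(0.6900) = 0.496, z(0.1875) = -0.887, d' = 1.383
Block 2: z(0.2188) = -0.776, z(0.5938) = 0.237, d' = -1.013
Δd' = d'_Block 1 − d'_Block 2 = 1.383 − (-1.013) = 2.396
Block 1 has the higher sensitivity.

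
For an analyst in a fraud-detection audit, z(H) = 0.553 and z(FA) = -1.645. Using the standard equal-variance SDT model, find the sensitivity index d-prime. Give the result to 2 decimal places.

d-prime = 2.20

d' = z(H) − z(FA) = 0.553 − (-1.645) = 2.198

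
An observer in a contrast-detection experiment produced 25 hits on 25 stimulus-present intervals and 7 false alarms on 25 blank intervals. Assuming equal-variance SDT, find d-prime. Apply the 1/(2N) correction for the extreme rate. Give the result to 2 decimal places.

d-prime = 2.64

The hit rate is 25/25 = 1, so apply the 1/(2N) correction: H → 1 − 1/(2·25) = 0.98000.
z(H) = z(0.98000) = 2.054
z(FA) = z(0.28000) = -0.583
d' = 2.054 − (-0.583) = 2.637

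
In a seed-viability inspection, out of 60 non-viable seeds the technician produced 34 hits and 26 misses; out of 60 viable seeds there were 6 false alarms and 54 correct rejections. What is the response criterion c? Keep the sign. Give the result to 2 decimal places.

H = 34/60 = 0.5667
FA = 6/60 = 0.1000
z(H) = z(0.5667) = 0.1680
z(FA) = z(0.1000) = -1.2816
c = −½·[z(H) + z(FA)] = −0.5 × (0.1680 + (-1.2816)) = 0.5568

c = 0.56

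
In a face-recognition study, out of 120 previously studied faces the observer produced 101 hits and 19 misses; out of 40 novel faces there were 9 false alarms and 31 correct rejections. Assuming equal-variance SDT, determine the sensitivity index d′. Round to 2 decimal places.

H = 101/120 = 0.8417
FA = 9/40 = 0.2250
z(H) = z(0.8417) = 1.001
z(FA) = z(0.2250) = -0.755
d' = z(H) − z(FA) = 1.001 − (-0.755) = 1.756

d′ = 1.76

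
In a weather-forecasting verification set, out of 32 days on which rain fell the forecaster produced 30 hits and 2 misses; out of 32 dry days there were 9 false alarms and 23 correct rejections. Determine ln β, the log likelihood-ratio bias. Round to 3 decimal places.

ln β = -1.009

H = 30/32 = 0.9375
FA = 9/32 = 0.2812
Φ⁻¹(H) = Φ⁻¹(0.9375) = 1.5341
Φ⁻¹(FA) = Φ⁻¹(0.2812) = -0.5793
ln β = −½·[z(H)² − z(FA)²] = −0.5 × (2.3535 − 0.3356) = -1.00895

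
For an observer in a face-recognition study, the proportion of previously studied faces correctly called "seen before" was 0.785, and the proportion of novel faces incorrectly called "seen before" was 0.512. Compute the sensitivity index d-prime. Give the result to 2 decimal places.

z(H) = z(0.785) = 0.7892
z(FA) = z(0.512) = 0.0301
d' = z(H) − z(FA) = 0.7892 − 0.0301 = 0.7591

d-prime = 0.76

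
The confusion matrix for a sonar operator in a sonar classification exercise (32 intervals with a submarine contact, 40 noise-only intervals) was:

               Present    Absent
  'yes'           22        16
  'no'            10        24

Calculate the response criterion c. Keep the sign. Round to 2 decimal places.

H = 22/32 = 0.6875
FA = 16/40 = 0.4000
Φ⁻¹(H) = 0.489
Φ⁻¹(FA) = -0.253
c = −½·[z(H) + z(FA)] = −0.5 × (0.489 + (-0.253)) = -0.118
c < 0: the sonar operator has a liberal response bias.

c = -0.12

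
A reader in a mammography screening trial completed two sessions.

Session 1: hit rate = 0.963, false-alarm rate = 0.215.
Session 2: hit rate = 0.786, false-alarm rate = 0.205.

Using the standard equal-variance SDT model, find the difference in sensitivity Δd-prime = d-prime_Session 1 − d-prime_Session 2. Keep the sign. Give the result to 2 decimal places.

Session 1: z(0.963) = 1.787, z(0.215) = -0.789, d' = 2.576
Session 2: z(0.786) = 0.793, z(0.205) = -0.824, d' = 1.617
Δd' = d'_Session 1 − d'_Session 2 = 2.576 − 1.617 = 0.959
Session 1 has the higher sensitivity.

Δd-prime = 0.96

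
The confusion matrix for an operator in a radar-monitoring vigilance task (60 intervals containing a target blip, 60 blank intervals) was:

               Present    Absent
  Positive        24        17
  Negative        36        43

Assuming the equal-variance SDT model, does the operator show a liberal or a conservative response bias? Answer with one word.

z(H) = -0.253, z(FA) = -0.573
c = −½·(z(H) + z(FA)) = 0.413
c > 0 → conservative criterion (biased toward responding “no”).

conservative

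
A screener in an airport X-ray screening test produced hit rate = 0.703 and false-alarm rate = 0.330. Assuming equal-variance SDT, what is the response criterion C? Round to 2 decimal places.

z(0.703) = 0.5330, z(0.330) = -0.4399
c = −½·[z(H) + z(FA)] = −0.5 × (0.5330 + (-0.4399)) = -0.04655
c < 0: the screener has a liberal response bias.

C = -0.05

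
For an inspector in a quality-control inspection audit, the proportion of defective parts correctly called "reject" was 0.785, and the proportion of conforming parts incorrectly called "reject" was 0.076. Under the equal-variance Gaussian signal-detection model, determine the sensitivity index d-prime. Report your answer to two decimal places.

z(H) = z(0.785) = 0.789
z(FA) = z(0.076) = -1.433
d' = z(H) − z(FA) = 0.789 − (-1.433) = 2.222

d-prime = 2.22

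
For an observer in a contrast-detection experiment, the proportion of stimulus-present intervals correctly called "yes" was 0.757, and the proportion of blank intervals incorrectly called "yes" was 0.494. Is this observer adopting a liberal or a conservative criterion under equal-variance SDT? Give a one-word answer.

z(H) = 0.697, z(FA) = -0.015
c = −½·(z(H) + z(FA)) = -0.341
c < 0 → liberal criterion (biased toward responding “yes”).

liberal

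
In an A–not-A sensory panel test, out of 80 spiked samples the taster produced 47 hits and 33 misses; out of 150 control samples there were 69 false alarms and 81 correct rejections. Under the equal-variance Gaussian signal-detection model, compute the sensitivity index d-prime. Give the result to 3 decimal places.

d-prime = 0.322

H = 47/80 = 0.5875
FA = 69/150 = 0.4600
z(H) = 0.2211
z(FA) = -0.1004
d' = z(H) − z(FA) = 0.2211 − (-0.1004) = 0.3215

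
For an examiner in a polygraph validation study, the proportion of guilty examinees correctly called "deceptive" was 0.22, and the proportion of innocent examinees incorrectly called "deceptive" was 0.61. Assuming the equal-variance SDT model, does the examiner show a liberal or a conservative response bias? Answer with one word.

conservative

z(H) = -0.772, z(FA) = 0.279
c = −½·(z(H) + z(FA)) = 0.2465
c > 0 → conservative criterion (biased toward responding “no”).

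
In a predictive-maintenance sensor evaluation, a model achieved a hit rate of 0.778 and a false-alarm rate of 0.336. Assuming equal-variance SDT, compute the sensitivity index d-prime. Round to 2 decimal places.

d-prime = 1.19

Φ⁻¹(0.778) = 0.765, Φ⁻¹(0.336) = -0.423
d' = z(H) − z(FA) = 0.765 − (-0.423) = 1.188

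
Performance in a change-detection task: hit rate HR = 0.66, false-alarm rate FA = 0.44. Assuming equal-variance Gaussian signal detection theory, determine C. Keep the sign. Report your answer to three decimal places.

z(0.66) = 0.4125, z(0.44) = -0.1510
c = −½·[z(H) + z(FA)] = −0.5 × (0.4125 + (-0.1510)) = -0.13075
c < 0: the observer has a liberal response bias.

C = -0.131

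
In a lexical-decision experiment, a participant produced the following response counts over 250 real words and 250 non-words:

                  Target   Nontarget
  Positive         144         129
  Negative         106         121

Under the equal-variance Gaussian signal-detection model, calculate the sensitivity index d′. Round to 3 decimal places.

H = 144/250 = 0.5760
FA = 129/250 = 0.5160
z(0.5760) = 0.1917, z(0.5160) = 0.0401
d' = z(H) − z(FA) = 0.1917 − 0.0401 = 0.1516

d′ = 0.152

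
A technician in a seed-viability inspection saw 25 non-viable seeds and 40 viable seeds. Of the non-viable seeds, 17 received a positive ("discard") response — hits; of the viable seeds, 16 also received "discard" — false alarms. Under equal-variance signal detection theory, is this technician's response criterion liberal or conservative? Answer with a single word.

z(H) = 0.468, z(FA) = -0.253
c = −½·(z(H) + z(FA)) = -0.1075
c < 0 → liberal criterion (biased toward responding “yes”).

liberal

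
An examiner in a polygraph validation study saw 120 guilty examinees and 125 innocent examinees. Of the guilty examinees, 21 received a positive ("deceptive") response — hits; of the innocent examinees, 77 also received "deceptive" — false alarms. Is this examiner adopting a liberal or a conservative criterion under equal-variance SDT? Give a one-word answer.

conservative

z(H) = -0.935, z(FA) = 0.295
c = −½·(z(H) + z(FA)) = 0.320
c > 0 → conservative criterion (biased toward responding “no”).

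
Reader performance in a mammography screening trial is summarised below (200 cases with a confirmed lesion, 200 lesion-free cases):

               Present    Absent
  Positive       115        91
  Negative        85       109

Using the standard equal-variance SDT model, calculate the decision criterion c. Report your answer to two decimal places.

H = 115/200 = 0.5750
FA = 91/200 = 0.4550
z(H) = 0.189
z(FA) = -0.113
c = −½·[z(H) + z(FA)] = −0.5 × (0.189 + (-0.113)) = -0.038

c = -0.04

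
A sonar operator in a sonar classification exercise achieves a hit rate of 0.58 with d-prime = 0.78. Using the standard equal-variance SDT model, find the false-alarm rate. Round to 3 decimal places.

false-alarm rate = 0.282

z(hit rate) = z(0.58) = 0.2019
z(FA) = z(H) − d' = 0.2019 − 0.78 = -0.5781
false-alarm rate = Φ(-0.5781) = 0.2816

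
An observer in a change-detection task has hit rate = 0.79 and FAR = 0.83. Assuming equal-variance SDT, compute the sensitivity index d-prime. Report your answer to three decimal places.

d-prime = -0.148

z(H) = z(0.79) = 0.8064
z(FA) = z(0.83) = 0.9542
d' = z(H) − z(FA) = 0.8064 − 0.9542 = -0.1478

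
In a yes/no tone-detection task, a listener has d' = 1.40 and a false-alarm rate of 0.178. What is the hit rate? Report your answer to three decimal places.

z(false-alarm rate) = z(0.178) = -0.9230
z(H) = z(FA) + d' = -0.9230 + 1.40 = 0.4770
hit rate = Φ(0.4770) = 0.6833

hit rate = 0.683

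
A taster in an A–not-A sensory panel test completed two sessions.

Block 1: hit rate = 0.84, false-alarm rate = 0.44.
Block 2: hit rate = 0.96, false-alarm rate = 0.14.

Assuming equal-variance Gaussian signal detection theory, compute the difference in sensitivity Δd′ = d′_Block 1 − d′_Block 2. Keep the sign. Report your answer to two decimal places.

Δd′ = -1.69

Block 1: z(0.84) = 0.994, z(0.44) = -0.151, d' = 1.145
Block 2: z(0.96) = 1.751, z(0.14) = -1.080, d' = 2.831
Δd' = d'_Block 1 − d'_Block 2 = 1.145 − 2.831 = -1.686
Block 2 has the higher sensitivity.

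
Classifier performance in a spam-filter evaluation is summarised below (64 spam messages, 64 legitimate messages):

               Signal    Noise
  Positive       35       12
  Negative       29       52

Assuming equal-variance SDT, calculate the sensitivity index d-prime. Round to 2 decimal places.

H = 35/64 = 0.5469
FA = 12/64 = 0.1875
z(H) = 0.1178
z(FA) = -0.8871
d' = z(H) − z(FA) = 0.1178 − (-0.8871) = 1.0049

d-prime = 1.00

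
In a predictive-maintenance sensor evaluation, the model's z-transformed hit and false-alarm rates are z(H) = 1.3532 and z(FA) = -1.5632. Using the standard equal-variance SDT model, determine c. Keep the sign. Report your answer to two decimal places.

c = −½·[z(H) + z(FA)] = −½·(1.3532 + (-1.5632)) = 0.1050

c = 0.11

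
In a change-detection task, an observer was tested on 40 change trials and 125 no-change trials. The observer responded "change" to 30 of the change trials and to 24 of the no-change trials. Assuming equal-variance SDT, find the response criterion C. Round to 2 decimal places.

C = 0.10

H = 30/40 = 0.7500
FA = 24/125 = 0.1920
Φ⁻¹(0.7500) = 0.6745, Φ⁻¹(0.1920) = -0.8705
c = −½·[z(H) + z(FA)] = −0.5 × (0.6745 + (-0.8705)) = 0.0980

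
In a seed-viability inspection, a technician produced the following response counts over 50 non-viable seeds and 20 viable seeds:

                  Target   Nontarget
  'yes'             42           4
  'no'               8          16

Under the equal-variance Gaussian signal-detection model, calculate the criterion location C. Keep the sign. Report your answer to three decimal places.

H = 42/50 = 0.8400
FA = 4/20 = 0.2000
z(H) = z(0.8400) = 0.9945
z(FA) = z(0.2000) = -0.8416
c = −½·[z(H) + z(FA)] = −0.5 × (0.9945 + (-0.8416)) = -0.07645

C = -0.076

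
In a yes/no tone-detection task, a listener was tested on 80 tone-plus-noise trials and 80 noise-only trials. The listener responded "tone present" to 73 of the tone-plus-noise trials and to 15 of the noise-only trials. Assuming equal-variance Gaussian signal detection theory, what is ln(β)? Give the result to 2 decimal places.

ln β = -0.53

H = 73/80 = 0.9125
FA = 15/80 = 0.1875
Φ⁻¹(0.9125) = 1.356, Φ⁻¹(0.1875) = -0.887
ln β = −½·[z(H)² − z(FA)²] = −0.5 × (1.839 − 0.787) = -0.526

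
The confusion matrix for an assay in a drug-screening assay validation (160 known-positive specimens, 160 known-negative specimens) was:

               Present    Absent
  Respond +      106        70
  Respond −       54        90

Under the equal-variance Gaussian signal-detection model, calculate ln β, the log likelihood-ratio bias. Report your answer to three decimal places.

H = 106/160 = 0.6625
FA = 70/160 = 0.4375
z(H) = 0.4193
z(FA) = -0.1573
ln β = −½·[z(H)² − z(FA)²] = −0.5 × (0.1758 − 0.0247) = -0.07555

ln β = -0.076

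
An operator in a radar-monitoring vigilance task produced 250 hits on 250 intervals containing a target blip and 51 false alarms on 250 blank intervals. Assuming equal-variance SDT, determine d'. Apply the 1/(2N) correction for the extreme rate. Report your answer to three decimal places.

d' = 3.706

The hit rate is 250/250 = 1, so apply the 1/(2N) correction: H → 1 − 1/(2·250) = 0.99800.
z(H) = z(0.99800) = 2.8782
z(FA) = z(0.20400) = -0.8274
d' = 2.8782 − (-0.8274) = 3.7056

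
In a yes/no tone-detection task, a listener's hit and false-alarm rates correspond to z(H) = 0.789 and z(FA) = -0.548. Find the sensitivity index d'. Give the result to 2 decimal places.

d' = z(H) − z(FA) = 0.789 − (-0.548) = 1.337

d' = 1.34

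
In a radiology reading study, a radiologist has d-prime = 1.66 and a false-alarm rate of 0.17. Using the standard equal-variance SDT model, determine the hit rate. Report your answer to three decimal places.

hit rate = 0.760

z(false-alarm rate) = z(0.17) = -0.9542
z(H) = z(FA) + d' = -0.9542 + 1.66 = 0.7058
hit rate = Φ(0.7058) = 0.7598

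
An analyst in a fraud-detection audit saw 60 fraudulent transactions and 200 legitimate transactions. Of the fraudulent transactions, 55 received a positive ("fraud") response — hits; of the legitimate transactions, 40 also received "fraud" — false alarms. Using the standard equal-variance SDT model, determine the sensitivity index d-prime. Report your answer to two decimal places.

H = 55/60 = 0.9167
FA = 40/200 = 0.2000
Φ⁻¹(0.9167) = 1.3832, Φ⁻¹(0.2000) = -0.8416
d' = z(H) − z(FA) = 1.3832 − (-0.8416) = 2.2248

d-prime = 2.22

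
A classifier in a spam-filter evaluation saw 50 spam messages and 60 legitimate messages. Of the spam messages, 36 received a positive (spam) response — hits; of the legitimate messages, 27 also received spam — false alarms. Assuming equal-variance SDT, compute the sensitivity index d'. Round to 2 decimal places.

H = 36/50 = 0.7200
FA = 27/60 = 0.4500
Φ⁻¹(H) = 0.5828
Φ⁻¹(FA) = -0.1257
d' = z(H) − z(FA) = 0.5828 − (-0.1257) = 0.7085

d' = 0.71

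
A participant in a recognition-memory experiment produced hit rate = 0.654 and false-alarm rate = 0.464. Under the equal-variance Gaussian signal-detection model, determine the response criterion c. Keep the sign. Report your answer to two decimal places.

c = -0.15

z(0.654) = 0.396, z(0.464) = -0.090
c = −½·[z(H) + z(FA)] = −0.5 × (0.396 + (-0.090)) = -0.153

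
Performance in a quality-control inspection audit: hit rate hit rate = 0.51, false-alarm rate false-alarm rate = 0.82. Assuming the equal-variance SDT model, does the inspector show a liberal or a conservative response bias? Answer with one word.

z(H) = 0.025, z(FA) = 0.915
c = −½·(z(H) + z(FA)) = -0.470
c < 0 → liberal criterion (biased toward responding “yes”).

liberal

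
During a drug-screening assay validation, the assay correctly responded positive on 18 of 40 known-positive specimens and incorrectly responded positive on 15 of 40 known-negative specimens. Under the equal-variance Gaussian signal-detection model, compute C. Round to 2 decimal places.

C = 0.22

H = 18/40 = 0.4500
FA = 15/40 = 0.3750
z(0.4500) = -0.1257, z(0.3750) = -0.3186
c = −½·[z(H) + z(FA)] = −0.5 × (-0.1257 + (-0.3186)) = 0.22215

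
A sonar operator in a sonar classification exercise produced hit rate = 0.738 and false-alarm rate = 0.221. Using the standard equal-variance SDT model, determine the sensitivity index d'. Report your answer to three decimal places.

d' = 1.406

z(H) = z(0.738) = 0.6372
z(FA) = z(0.221) = -0.7688
d' = z(H) − z(FA) = 0.6372 − (-0.7688) = 1.4060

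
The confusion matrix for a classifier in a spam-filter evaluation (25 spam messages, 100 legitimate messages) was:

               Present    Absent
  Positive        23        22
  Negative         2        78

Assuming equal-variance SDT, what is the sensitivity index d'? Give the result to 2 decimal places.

d' = 2.18

H = 23/25 = 0.9200
FA = 22/100 = 0.2200
z(0.9200) = 1.4051, z(0.2200) = -0.7722
d' = z(H) − z(FA) = 1.4051 − (-0.7722) = 2.1773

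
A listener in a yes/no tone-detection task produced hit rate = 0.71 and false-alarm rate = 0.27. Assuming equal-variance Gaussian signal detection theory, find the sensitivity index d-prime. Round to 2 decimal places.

z(0.71) = 0.553, z(0.27) = -0.613
d' = z(H) − z(FA) = 0.553 − (-0.613) = 1.166

d-prime = 1.17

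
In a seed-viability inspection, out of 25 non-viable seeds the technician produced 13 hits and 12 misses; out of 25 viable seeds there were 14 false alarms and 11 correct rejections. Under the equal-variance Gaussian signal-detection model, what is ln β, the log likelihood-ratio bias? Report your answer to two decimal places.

ln β = 0.01

H = 13/25 = 0.5200
FA = 14/25 = 0.5600
z(H) = 0.050
z(FA) = 0.151
ln β = −½·[z(H)² − z(FA)²] = −0.5 × (0.003 − 0.023) = 0.010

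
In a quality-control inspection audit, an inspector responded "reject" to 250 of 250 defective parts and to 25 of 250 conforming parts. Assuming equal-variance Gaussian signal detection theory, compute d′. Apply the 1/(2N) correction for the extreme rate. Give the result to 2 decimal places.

d′ = 4.16

The hit rate is 250/250 = 1, so apply the 1/(2N) correction: H → 1 − 1/(2·250) = 0.99800.
z(H) = z(0.99800) = 2.878
z(FA) = z(0.10000) = -1.282
d' = 2.878 − (-1.282) = 4.160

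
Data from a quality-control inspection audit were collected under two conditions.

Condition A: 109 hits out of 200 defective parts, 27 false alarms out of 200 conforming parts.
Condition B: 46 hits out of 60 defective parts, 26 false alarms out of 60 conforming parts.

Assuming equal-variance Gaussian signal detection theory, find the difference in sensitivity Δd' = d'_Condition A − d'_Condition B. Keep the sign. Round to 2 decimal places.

Δd' = 0.32

Condition A: z(0.5450) = 0.113, z(0.1350) = -1.103, d' = 1.216
Condition B: z(0.7667) = 0.728, z(0.4333) = -0.168, d' = 0.896
Δd' = d'_Condition A − d'_Condition B = 1.216 − 0.896 = 0.320
Condition A has the higher sensitivity.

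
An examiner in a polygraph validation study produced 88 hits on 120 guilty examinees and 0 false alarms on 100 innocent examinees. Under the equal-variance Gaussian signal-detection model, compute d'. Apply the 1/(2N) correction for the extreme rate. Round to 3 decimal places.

d' = 3.199

The false-alarm rate is 0/100 = 0, so apply the 1/(2N) correction: FA → 1/(2·100) = 0.00500.
z(H) = z(0.73333) = 0.6229
z(FA) = z(0.00500) = -2.5758
d' = 0.6229 − (-2.5758) = 3.1987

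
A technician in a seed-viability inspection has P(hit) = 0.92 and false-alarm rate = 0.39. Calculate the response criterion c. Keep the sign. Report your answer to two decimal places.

c = -0.56

z(0.92) = 1.405, z(0.39) = -0.279
c = −½·[z(H) + z(FA)] = −0.5 × (1.405 + (-0.279)) = -0.563
c < 0: the technician has a liberal response bias.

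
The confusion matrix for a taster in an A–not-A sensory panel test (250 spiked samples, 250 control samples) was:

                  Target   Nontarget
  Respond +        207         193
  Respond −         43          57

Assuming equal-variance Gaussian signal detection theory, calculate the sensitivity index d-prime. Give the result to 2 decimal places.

H = 207/250 = 0.8280
FA = 193/250 = 0.7720
z(0.8280) = 0.946, z(0.7720) = 0.745
d' = z(H) − z(FA) = 0.946 − 0.745 = 0.201

d-prime = 0.20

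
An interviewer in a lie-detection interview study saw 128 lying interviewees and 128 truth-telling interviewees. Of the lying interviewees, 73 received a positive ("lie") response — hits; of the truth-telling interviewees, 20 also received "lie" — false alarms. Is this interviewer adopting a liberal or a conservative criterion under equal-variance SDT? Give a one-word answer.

z(H) = 0.177, z(FA) = -1.010
c = −½·(z(H) + z(FA)) = 0.4165
c > 0 → conservative criterion (biased toward responding “no”).

conservative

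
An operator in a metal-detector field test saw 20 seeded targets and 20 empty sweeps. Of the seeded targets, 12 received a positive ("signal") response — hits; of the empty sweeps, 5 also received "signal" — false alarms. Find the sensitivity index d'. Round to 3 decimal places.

d' = 0.928

H = 12/20 = 0.6000
FA = 5/20 = 0.2500
Φ⁻¹(0.6000) = 0.2533, Φ⁻¹(0.2500) = -0.6745
d' = z(H) − z(FA) = 0.2533 − (-0.6745) = 0.9278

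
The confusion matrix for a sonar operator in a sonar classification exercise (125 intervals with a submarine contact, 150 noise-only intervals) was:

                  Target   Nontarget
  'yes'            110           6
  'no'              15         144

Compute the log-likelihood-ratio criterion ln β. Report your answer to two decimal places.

ln β = 0.84

H = 110/125 = 0.8800
FA = 6/150 = 0.0400
Φ⁻¹(H) = Φ⁻¹(0.8800) = 1.175
Φ⁻¹(FA) = Φ⁻¹(0.0400) = -1.751
ln β = −½·[z(H)² − z(FA)²] = −0.5 × (1.381 − 3.066) = 0.8425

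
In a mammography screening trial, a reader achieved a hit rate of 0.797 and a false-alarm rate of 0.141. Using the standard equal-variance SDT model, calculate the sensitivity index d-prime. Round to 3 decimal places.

d-prime = 1.907

z(H) = z(0.797) = 0.8310
z(FA) = z(0.141) = -1.0758
d' = z(H) − z(FA) = 0.8310 − (-1.0758) = 1.9068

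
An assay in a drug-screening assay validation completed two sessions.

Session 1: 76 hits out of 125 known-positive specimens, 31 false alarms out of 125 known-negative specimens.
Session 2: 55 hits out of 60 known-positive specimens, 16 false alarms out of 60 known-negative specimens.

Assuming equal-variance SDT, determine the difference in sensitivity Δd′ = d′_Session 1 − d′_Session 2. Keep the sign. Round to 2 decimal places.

Δd′ = -1.05

Session 1: z(0.6080) = 0.274, z(0.2480) = -0.681, d' = 0.955
Session 2: z(0.9167) = 1.383, z(0.2667) = -0.623, d' = 2.006
Δd' = d'_Session 1 − d'_Session 2 = 0.955 − 2.006 = -1.051
Session 2 has the higher sensitivity.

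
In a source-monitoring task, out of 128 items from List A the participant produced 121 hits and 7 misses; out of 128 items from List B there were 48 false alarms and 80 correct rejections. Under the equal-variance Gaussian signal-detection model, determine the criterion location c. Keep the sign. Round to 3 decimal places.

H = 121/128 = 0.9453
FA = 48/128 = 0.3750
Φ⁻¹(H) = 1.6009
Φ⁻¹(FA) = -0.3186
c = −½·[z(H) + z(FA)] = −0.5 × (1.6009 + (-0.3186)) = -0.64115

c = -0.641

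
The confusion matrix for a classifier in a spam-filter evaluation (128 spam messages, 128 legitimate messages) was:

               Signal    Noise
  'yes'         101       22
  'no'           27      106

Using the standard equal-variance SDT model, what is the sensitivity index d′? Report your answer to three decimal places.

d′ = 1.750

H = 101/128 = 0.7891
FA = 22/128 = 0.1719
z(0.7891) = 0.8033, z(0.1719) = -0.9467
d' = z(H) − z(FA) = 0.8033 − (-0.9467) = 1.7500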